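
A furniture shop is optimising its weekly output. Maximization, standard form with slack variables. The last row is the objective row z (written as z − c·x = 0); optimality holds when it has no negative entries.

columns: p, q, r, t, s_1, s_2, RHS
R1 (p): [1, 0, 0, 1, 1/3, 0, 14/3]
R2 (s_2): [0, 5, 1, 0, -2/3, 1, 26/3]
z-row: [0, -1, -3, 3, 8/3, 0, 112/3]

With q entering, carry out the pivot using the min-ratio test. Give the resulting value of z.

586/15

Ratio test on column q — row 1: entry 0 ≤ 0; row 2: (26/3)/5 = 26/15. Minimum is 26/15 at row 2 (s_2 leaves); pivot element 5.
Pivot on row 2; the z-row RHS becomes 112/3 − (-1)·(26/15) = 586/15.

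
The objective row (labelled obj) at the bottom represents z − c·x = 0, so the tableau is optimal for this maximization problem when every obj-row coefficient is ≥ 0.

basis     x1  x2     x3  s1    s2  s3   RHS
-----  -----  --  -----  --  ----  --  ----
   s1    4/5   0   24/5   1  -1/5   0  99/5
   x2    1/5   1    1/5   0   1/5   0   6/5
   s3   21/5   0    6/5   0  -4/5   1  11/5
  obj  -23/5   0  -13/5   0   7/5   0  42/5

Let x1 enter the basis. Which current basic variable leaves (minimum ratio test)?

Column x1 entries and ratios — s1: (99/5)/(4/5) = 99/4; x2: (6/5)/(1/5) = 6; s3: (11/5)/(21/5) = 11/21.
Smallest ratio is 11/21 in the row of s3, so s3 leaves.

s3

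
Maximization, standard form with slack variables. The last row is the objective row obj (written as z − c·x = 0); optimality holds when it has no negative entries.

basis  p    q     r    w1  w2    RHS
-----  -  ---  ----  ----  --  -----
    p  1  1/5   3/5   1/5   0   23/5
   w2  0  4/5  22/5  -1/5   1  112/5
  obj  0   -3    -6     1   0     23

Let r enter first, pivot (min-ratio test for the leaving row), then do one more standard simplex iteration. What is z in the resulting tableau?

86

Ratio test on column r — row 1: (23/5)/(3/5) = 23/3; row 2: (112/5)/(22/5) = 56/11. Minimum is 56/11 at row 2 (w2 leaves); pivot element 22/5.
Pivot on row 2; the obj-row RHS becomes 23 − (-6)·(56/11) = 589/11.
Next entering variable (most negative obj-row entry -21/11): q.
Ratio test on column q — row 1: (17/11)/(1/11) = 17; row 2: (56/11)/(2/11) = 28. Minimum is 17 at row 1 (p leaves); pivot element 1/11.
After the second pivot the obj-row RHS is 589/11 − (-21/11)·17 = 86.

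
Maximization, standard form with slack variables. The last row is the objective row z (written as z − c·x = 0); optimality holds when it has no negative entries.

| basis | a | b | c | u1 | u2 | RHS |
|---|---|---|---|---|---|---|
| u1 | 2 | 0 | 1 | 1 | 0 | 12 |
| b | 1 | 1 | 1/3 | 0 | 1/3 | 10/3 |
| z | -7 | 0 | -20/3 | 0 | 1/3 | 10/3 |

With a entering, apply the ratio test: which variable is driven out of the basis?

Column a entries and ratios — u1: 12/2 = 6; b: (10/3)/1 = 10/3.
Smallest ratio is 10/3 in the row of b, so b leaves.

b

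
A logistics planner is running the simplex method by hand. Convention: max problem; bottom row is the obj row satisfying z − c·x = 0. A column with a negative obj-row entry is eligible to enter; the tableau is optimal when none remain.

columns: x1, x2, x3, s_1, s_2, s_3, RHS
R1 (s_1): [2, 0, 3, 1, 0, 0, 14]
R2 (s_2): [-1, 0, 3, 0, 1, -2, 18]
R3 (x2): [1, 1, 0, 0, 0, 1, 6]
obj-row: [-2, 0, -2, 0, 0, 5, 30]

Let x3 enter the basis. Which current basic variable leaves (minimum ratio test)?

Column x3 entries and ratios — s_1: 14/3 = 14/3; s_2: 18/3 = 6; x2: 0 ≤ 0, skip.
Smallest ratio is 14/3 in the row of s_1, so s_1 leaves.

s_1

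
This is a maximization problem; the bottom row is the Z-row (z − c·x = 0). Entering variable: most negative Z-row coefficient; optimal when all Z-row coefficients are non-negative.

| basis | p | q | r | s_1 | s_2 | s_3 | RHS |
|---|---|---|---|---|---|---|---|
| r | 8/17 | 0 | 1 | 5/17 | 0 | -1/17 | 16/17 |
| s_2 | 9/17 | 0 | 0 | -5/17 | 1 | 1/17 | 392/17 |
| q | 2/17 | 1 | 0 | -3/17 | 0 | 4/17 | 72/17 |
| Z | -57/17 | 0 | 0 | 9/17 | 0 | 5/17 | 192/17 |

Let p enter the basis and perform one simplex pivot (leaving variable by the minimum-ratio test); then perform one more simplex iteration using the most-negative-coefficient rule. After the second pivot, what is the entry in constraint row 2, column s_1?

Ratio test on column p — row 1: (16/17)/(8/17) = 2; row 2: (392/17)/(9/17) = 392/9; row 3: (72/17)/(2/17) = 36. Minimum is 2 at row 1 (r leaves); pivot element 8/17.
Divide row 1 by 8/17; eliminate column p from the other rows.
Second iteration: most negative Z-row entry is -1/8 in column s_3, so s_3 enters.
Ratio test on column s_3 — row 1: entry -1/8 ≤ 0; row 2: 22/(1/8) = 176; row 3: 4/(1/4) = 16. Minimum is 16 at row 3 (q leaves); pivot element 1/4.
Divide row 3 by 1/4; eliminate column s_3 from the other rows.
After both pivots, the entry at constraint row 2, column s_1 is -1/2.

-1/2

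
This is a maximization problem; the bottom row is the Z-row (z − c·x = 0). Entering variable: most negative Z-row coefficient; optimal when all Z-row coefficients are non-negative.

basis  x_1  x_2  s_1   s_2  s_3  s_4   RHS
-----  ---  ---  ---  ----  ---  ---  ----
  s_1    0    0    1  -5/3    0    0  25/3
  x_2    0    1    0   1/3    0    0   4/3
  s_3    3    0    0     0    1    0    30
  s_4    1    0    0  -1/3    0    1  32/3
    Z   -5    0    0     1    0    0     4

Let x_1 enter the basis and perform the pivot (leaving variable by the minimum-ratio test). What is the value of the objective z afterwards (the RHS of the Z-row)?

54

Ratio test on column x_1 — row 1: entry 0 ≤ 0; row 2: entry 0 ≤ 0; row 3: 30/3 = 10; row 4: (32/3)/1 = 32/3. Minimum is 10 at row 3 (s_3 leaves); pivot element 3.
Pivot on row 3; the Z-row RHS becomes 4 − (-5)·10 = 54.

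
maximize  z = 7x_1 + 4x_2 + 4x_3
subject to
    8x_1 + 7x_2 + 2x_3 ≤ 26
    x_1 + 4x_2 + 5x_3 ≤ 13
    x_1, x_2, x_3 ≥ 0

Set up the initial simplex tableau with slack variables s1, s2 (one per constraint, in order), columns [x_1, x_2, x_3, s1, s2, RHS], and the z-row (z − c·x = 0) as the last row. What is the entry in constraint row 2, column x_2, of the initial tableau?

4

Constraint 2 has coefficient 4 on x_2.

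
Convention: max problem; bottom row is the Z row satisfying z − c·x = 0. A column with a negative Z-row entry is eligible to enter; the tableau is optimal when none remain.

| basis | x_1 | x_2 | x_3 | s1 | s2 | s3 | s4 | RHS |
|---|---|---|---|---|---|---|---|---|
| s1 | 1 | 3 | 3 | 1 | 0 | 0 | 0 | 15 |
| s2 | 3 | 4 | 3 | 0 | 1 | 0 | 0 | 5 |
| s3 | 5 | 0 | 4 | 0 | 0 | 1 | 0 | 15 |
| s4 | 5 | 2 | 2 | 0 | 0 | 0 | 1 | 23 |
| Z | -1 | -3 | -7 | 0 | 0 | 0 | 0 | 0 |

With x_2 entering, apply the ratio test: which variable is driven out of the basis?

Column x_2 entries and ratios — s1: 15/3 = 5; s2: 5/4 = 5/4; s3: 0 ≤ 0, skip; s4: 23/2 = 23/2.
Smallest ratio is 5/4 in the row of s2, so s2 leaves.

s2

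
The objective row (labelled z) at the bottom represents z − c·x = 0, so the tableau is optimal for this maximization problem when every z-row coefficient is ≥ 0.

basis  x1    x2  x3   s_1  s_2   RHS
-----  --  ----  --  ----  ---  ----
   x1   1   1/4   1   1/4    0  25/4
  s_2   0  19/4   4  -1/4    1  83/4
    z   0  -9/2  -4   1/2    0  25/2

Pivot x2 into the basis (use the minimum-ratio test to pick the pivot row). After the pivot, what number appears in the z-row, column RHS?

611/19

Ratio test on column x2 — row 1: (25/4)/(1/4) = 25; row 2: (83/4)/(19/4) = 83/19. Minimum is 83/19 at row 2 (s_2 leaves); pivot element 19/4.
Divide row 2 by 19/4; eliminate column x2 from the other rows.
z-row update in column RHS: 25/2 − (-9/2)·(83/19) = 611/19.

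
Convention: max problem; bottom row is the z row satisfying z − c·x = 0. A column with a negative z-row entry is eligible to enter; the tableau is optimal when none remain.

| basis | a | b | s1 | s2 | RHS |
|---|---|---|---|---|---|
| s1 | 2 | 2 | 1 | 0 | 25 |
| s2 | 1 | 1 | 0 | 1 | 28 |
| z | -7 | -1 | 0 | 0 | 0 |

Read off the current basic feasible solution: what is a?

0

a is not in the basis, so in the current basic feasible solution a = 0.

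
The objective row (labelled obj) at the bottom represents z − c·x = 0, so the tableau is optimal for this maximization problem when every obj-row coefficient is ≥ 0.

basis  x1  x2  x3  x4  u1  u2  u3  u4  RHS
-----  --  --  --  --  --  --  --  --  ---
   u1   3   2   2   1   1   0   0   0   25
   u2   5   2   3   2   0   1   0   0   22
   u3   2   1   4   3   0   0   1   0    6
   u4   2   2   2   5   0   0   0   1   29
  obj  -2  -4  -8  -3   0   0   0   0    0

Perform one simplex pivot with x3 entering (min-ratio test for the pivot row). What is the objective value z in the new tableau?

12

Ratio test on column x3 — row 1: 25/2 = 25/2; row 2: 22/3 = 22/3; row 3: 6/4 = 3/2; row 4: 29/2 = 29/2. Minimum is 3/2 at row 3 (u3 leaves); pivot element 4.
Pivot on row 3; the obj-row RHS becomes 0 − (-8)·(3/2) = 12.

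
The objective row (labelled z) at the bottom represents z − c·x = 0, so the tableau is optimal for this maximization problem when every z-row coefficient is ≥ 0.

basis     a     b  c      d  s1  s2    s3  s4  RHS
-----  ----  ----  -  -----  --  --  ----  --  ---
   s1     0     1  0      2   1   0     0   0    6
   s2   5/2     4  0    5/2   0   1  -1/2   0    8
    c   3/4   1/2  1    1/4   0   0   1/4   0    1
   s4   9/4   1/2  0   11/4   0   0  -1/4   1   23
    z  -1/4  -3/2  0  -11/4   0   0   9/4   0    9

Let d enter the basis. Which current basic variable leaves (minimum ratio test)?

s1

Column d entries and ratios — s1: 6/2 = 3; s2: 8/(5/2) = 16/5; c: 1/(1/4) = 4; s4: 23/(11/4) = 92/11.
Smallest ratio is 3 in the row of s1, so s1 leaves.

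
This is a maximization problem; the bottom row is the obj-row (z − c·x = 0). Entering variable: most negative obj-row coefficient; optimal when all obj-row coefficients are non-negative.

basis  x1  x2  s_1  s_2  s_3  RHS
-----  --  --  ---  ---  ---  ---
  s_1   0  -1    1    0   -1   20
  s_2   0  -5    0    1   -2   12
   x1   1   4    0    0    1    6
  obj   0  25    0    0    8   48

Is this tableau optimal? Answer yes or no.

yes

Every obj-row coefficient is ≥ 0, so the tableau is optimal.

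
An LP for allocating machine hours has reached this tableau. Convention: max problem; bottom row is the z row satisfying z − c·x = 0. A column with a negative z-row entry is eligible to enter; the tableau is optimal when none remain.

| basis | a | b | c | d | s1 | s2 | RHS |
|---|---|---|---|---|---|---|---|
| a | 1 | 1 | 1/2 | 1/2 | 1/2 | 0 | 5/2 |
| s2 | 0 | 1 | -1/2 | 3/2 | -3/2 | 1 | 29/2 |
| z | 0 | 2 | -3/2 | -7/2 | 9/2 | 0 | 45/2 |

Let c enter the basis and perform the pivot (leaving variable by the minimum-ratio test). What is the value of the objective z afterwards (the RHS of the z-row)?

30

Ratio test on column c — row 1: (5/2)/(1/2) = 5; row 2: entry -1/2 ≤ 0. Minimum is 5 at row 1 (a leaves); pivot element 1/2.
Pivot on row 1; the z-row RHS becomes 45/2 − (-3/2)·5 = 30.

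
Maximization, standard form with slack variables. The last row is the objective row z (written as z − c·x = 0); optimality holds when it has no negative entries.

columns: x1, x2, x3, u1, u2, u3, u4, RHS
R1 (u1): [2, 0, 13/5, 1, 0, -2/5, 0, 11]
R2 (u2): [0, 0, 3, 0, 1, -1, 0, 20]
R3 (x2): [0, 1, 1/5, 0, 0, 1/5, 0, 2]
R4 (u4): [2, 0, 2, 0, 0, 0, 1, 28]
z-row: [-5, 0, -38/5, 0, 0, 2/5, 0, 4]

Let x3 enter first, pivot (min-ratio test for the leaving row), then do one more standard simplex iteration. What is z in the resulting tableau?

40

Ratio test on column x3 — row 1: 11/(13/5) = 55/13; row 2: 20/3 = 20/3; row 3: 2/(1/5) = 10; row 4: 28/2 = 14. Minimum is 55/13 at row 1 (u1 leaves); pivot element 13/5.
Pivot on row 1; the z-row RHS becomes 4 − (-38/5)·(55/13) = 470/13.
Next entering variable (most negative z-row entry -10/13): u3.
Ratio test on column u3 — row 1: entry -2/13 ≤ 0; row 2: entry -7/13 ≤ 0; row 3: (15/13)/(3/13) = 5; row 4: (254/13)/(4/13) = 127/2. Minimum is 5 at row 3 (x2 leaves); pivot element 3/13.
After the second pivot the z-row RHS is 470/13 − (-10/13)·5 = 40.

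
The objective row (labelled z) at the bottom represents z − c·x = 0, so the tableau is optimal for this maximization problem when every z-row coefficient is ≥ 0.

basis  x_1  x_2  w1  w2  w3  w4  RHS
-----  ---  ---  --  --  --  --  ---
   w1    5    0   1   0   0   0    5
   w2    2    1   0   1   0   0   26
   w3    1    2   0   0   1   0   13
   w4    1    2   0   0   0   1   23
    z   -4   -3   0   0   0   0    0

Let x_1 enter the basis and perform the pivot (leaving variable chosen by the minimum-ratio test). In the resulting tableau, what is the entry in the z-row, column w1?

4/5

Ratio test on column x_1 — row 1: 5/5 = 1; row 2: 26/2 = 13; row 3: 13/1 = 13; row 4: 23/1 = 23. Minimum is 1 at row 1 (w1 leaves); pivot element 5.
Divide row 1 by 5; eliminate column x_1 from the other rows.
z-row update in column w1: 0 − (-4)·(1/5) = 4/5.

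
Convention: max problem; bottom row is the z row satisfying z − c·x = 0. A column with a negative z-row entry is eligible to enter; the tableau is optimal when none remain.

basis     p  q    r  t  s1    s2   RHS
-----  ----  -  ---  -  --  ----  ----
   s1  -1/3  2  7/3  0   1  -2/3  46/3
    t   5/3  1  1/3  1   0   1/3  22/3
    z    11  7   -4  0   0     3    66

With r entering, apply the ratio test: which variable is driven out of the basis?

Column r entries and ratios — s1: (46/3)/(7/3) = 46/7; t: (22/3)/(1/3) = 22.
Smallest ratio is 46/7 in the row of s1, so s1 leaves.

s1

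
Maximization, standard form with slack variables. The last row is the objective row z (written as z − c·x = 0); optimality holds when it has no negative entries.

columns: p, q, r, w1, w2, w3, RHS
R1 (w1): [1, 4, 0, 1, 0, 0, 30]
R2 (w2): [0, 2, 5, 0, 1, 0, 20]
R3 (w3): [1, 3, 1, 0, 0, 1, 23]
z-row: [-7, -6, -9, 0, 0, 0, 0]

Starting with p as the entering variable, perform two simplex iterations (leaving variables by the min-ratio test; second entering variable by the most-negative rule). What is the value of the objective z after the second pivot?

Ratio test on column p — row 1: 30/1 = 30; row 2: entry 0 ≤ 0; row 3: 23/1 = 23. Minimum is 23 at row 3 (w3 leaves); pivot element 1.
Pivot on row 3; the z-row RHS becomes 0 − (-7)·23 = 161.
Next entering variable (most negative z-row entry -2): r.
Ratio test on column r — row 1: entry -1 ≤ 0; row 2: 20/5 = 4; row 3: 23/1 = 23. Minimum is 4 at row 2 (w2 leaves); pivot element 5.
After the second pivot the z-row RHS is 161 − (-2)·4 = 169.

169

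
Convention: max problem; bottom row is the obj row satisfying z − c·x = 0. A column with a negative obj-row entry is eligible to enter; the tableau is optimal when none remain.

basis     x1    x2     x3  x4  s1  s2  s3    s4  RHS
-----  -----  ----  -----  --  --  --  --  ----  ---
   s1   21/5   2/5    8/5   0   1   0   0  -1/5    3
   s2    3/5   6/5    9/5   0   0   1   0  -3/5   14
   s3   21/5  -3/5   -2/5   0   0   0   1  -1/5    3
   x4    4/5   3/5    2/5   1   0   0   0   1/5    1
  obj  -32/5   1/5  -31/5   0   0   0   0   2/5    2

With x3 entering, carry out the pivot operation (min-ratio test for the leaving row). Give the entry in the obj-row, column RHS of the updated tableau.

109/8

Ratio test on column x3 — row 1: 3/(8/5) = 15/8; row 2: 14/(9/5) = 70/9; row 3: entry -2/5 ≤ 0; row 4: 1/(2/5) = 5/2. Minimum is 15/8 at row 1 (s1 leaves); pivot element 8/5.
Divide row 1 by 8/5; eliminate column x3 from the other rows.
obj-row update in column RHS: 2 − (-31/5)·(15/8) = 109/8.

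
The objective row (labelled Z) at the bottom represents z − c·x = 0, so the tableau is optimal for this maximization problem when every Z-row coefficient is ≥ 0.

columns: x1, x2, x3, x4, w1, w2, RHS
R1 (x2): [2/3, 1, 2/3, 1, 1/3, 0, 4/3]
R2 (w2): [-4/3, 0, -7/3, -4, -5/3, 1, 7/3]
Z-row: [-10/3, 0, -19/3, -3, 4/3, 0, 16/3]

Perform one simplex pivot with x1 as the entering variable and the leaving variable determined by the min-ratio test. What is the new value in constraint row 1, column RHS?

2

Ratio test on column x1 — row 1: (4/3)/(2/3) = 2; row 2: entry -4/3 ≤ 0. Minimum is 2 at row 1 (x2 leaves); pivot element 2/3.
Divide row 1 by 2/3; eliminate column x1 from the other rows.
In the new row 1, the RHS entry is the old entry divided by the pivot: (4/3)/(2/3) = 2.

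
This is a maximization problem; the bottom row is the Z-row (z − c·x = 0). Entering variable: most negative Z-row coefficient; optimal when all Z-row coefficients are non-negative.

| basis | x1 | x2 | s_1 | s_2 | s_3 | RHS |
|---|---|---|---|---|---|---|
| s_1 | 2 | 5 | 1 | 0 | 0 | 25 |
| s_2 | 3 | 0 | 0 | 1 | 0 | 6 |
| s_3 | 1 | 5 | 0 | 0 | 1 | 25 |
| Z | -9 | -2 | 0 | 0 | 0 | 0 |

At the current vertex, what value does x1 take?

x1 is not in the basis, so in the current basic feasible solution x1 = 0.

0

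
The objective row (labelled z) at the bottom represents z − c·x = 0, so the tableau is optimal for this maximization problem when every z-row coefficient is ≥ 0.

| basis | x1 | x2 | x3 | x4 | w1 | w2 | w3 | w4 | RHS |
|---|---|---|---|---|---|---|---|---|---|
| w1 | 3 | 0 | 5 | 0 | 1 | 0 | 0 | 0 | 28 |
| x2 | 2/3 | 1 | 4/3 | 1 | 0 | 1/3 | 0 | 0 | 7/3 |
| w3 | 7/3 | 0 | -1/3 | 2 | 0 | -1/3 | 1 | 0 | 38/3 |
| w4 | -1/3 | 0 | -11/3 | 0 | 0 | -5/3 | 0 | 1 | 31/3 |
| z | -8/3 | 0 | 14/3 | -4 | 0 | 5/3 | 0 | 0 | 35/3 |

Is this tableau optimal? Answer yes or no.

The z-row has a negative entry -4 in column x4, so it is not optimal.

no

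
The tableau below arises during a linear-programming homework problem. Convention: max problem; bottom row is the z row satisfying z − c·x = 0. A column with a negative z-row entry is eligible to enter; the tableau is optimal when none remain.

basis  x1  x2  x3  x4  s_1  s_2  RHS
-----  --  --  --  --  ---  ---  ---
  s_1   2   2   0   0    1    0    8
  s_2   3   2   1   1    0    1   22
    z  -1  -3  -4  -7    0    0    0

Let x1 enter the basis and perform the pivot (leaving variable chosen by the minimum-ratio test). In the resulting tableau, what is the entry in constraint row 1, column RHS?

4

Ratio test on column x1 — row 1: 8/2 = 4; row 2: 22/3 = 22/3. Minimum is 4 at row 1 (s_1 leaves); pivot element 2.
Divide row 1 by 2; eliminate column x1 from the other rows.
In the new row 1, the RHS entry is the old entry divided by the pivot: 8/2 = 4.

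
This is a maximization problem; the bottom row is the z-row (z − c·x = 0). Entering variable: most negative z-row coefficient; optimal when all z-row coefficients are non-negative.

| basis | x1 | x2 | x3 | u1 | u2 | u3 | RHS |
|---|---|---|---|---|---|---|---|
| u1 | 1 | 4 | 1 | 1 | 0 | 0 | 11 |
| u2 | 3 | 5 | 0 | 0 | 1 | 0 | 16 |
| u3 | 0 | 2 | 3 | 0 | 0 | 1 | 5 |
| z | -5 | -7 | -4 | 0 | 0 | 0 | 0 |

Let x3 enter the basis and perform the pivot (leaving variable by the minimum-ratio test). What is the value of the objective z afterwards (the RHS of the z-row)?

Ratio test on column x3 — row 1: 11/1 = 11; row 2: entry 0 ≤ 0; row 3: 5/3 = 5/3. Minimum is 5/3 at row 3 (u3 leaves); pivot element 3.
Pivot on row 3; the z-row RHS becomes 0 − (-4)·(5/3) = 20/3.

20/3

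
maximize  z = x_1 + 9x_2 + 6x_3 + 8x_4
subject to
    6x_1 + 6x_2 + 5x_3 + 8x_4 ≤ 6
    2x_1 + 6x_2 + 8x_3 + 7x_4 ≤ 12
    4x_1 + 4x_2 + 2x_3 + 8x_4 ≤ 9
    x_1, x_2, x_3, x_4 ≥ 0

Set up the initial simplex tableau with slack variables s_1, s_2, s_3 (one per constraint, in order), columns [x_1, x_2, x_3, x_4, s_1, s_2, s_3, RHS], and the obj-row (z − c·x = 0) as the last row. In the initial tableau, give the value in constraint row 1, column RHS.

The RHS of constraint 1 is b_1 = 6.

6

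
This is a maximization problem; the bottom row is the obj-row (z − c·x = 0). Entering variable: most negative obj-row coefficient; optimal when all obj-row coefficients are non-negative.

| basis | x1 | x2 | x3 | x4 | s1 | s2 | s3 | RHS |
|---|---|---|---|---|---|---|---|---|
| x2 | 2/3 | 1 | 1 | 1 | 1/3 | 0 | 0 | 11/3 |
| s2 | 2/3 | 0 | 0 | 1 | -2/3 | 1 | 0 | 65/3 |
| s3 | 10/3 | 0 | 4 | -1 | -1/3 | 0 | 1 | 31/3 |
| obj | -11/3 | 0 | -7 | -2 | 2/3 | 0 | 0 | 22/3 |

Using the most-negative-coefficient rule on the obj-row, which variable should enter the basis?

x3

Negative obj-row entries: x1: -11/3, x3: -7, x4: -2.
The most negative is -7 in column x3, so x3 enters.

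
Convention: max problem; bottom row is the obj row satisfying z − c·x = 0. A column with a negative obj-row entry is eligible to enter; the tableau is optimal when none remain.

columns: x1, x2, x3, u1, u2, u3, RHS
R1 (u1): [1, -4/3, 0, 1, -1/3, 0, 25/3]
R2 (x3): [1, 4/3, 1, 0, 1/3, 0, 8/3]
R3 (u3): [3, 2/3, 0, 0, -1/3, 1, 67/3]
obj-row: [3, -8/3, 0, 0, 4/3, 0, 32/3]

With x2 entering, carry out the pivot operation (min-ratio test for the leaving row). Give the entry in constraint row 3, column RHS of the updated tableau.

Ratio test on column x2 — row 1: entry -4/3 ≤ 0; row 2: (8/3)/(4/3) = 2; row 3: (67/3)/(2/3) = 67/2. Minimum is 2 at row 2 (x3 leaves); pivot element 4/3.
Divide row 2 by 4/3; eliminate column x2 from the other rows.
Row 3 update in column RHS: 67/3 − (2/3)·2 = 21.

21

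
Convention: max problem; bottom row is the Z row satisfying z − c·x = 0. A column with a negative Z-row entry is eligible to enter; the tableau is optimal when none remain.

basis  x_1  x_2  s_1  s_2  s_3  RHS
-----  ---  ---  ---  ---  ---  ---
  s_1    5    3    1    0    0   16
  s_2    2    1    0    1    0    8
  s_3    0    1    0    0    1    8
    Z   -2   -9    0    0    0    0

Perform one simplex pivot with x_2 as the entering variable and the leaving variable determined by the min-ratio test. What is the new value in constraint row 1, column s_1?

Ratio test on column x_2 — row 1: 16/3 = 16/3; row 2: 8/1 = 8; row 3: 8/1 = 8. Minimum is 16/3 at row 1 (s_1 leaves); pivot element 3.
Divide row 1 by 3; eliminate column x_2 from the other rows.
In the new row 1, the s_1 entry is the old entry divided by the pivot: 1/3 = 1/3.

1/3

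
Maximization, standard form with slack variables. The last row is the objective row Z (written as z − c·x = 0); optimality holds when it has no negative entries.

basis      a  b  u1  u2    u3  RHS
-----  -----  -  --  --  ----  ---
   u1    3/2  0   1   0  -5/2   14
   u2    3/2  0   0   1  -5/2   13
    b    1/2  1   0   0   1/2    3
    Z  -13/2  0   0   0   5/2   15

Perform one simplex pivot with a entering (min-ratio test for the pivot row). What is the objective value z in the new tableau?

54

Ratio test on column a — row 1: 14/(3/2) = 28/3; row 2: 13/(3/2) = 26/3; row 3: 3/(1/2) = 6. Minimum is 6 at row 3 (b leaves); pivot element 1/2.
Pivot on row 3; the Z-row RHS becomes 15 − (-13/2)·6 = 54.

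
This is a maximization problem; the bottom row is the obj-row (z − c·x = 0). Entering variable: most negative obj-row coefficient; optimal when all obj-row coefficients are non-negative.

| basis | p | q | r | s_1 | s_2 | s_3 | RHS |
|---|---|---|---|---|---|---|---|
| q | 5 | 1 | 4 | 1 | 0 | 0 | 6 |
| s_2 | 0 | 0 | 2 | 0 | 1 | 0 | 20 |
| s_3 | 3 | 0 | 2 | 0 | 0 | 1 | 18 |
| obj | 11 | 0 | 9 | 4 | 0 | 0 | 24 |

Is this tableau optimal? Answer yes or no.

Every obj-row coefficient is ≥ 0, so the tableau is optimal.

yes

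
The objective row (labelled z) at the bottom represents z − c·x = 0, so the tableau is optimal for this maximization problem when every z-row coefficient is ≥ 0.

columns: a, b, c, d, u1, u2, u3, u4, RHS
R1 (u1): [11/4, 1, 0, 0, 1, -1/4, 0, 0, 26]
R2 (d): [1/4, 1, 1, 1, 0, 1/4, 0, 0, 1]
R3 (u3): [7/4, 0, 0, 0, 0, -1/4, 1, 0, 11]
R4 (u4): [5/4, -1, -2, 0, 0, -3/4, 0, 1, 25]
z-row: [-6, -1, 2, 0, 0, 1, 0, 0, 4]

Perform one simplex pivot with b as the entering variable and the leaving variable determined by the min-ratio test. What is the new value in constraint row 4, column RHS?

Ratio test on column b — row 1: 26/1 = 26; row 2: 1/1 = 1; row 3: entry 0 ≤ 0; row 4: entry -1 ≤ 0. Minimum is 1 at row 2 (d leaves); pivot element 1.
Divide row 2 by 1; eliminate column b from the other rows.
Row 4 update in column RHS: 25 − (-1)·1 = 26.

26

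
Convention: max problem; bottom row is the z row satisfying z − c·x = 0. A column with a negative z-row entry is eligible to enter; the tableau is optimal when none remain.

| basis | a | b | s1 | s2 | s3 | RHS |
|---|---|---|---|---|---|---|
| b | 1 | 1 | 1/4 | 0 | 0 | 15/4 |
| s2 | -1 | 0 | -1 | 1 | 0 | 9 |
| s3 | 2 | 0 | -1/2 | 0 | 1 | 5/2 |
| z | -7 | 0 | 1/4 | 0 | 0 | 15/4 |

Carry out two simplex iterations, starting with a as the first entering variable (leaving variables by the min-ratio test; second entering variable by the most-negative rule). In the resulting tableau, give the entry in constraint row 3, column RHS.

Ratio test on column a — row 1: (15/4)/1 = 15/4; row 2: entry -1 ≤ 0; row 3: (5/2)/2 = 5/4. Minimum is 5/4 at row 3 (s3 leaves); pivot element 2.
Divide row 3 by 2; eliminate column a from the other rows.
Second iteration: most negative z-row entry is -3/2 in column s1, so s1 enters.
Ratio test on column s1 — row 1: (5/2)/(1/2) = 5; row 2: entry -5/4 ≤ 0; row 3: entry -1/4 ≤ 0. Minimum is 5 at row 1 (b leaves); pivot element 1/2.
Divide row 1 by 1/2; eliminate column s1 from the other rows.
After both pivots, the entry at constraint row 3, column RHS is 5/2.

5/2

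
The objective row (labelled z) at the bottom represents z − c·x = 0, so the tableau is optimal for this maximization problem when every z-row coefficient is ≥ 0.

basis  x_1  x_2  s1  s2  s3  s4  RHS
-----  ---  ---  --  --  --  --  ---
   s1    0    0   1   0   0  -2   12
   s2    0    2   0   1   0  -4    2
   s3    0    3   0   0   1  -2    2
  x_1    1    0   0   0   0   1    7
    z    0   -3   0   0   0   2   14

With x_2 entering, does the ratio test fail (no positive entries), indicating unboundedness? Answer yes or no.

no

Column x_2 has positive entries in row(s) 2, 3, so the ratio test bounds it — not unbounded.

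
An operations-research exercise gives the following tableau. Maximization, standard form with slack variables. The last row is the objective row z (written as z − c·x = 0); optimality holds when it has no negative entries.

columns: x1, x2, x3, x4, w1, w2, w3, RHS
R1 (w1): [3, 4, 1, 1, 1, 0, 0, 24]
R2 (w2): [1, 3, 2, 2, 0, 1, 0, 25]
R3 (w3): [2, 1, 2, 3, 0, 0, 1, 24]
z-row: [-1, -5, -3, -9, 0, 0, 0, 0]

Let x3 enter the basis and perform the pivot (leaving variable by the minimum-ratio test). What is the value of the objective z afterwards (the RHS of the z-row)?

36

Ratio test on column x3 — row 1: 24/1 = 24; row 2: 25/2 = 25/2; row 3: 24/2 = 12. Minimum is 12 at row 3 (w3 leaves); pivot element 2.
Pivot on row 3; the z-row RHS becomes 0 − (-3)·12 = 36.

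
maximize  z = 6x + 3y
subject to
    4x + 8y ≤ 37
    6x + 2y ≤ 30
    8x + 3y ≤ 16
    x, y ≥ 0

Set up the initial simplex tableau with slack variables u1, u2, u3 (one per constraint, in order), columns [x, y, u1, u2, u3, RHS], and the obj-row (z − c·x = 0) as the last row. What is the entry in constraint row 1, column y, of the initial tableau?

Constraint 1 has coefficient 8 on y.

8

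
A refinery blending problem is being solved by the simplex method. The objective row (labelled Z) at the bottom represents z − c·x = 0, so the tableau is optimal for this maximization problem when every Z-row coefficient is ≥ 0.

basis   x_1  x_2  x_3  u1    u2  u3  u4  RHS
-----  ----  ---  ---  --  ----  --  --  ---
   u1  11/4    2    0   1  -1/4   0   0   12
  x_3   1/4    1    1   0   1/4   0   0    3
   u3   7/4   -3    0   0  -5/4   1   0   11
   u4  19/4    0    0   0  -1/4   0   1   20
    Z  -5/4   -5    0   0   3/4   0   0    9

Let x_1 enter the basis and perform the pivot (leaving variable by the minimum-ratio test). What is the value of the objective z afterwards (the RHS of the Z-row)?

271/19

Ratio test on column x_1 — row 1: 12/(11/4) = 48/11; row 2: 3/(1/4) = 12; row 3: 11/(7/4) = 44/7; row 4: 20/(19/4) = 80/19. Minimum is 80/19 at row 4 (u4 leaves); pivot element 19/4.
Pivot on row 4; the Z-row RHS becomes 9 − (-5/4)·(80/19) = 271/19.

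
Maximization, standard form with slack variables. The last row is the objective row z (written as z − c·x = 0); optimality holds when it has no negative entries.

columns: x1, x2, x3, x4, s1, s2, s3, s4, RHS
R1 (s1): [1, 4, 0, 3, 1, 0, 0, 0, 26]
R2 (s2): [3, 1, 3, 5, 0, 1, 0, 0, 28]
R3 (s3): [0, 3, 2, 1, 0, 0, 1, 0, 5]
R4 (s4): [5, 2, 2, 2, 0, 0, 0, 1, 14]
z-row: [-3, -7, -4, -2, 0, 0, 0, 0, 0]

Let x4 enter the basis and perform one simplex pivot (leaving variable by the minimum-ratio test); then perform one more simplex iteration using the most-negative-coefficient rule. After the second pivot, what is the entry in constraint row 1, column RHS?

51/5

Ratio test on column x4 — row 1: 26/3 = 26/3; row 2: 28/5 = 28/5; row 3: 5/1 = 5; row 4: 14/2 = 7. Minimum is 5 at row 3 (s3 leaves); pivot element 1.
Divide row 3 by 1; eliminate column x4 from the other rows.
Second iteration: most negative z-row entry is -3 in column x1, so x1 enters.
Ratio test on column x1 — row 1: 11/1 = 11; row 2: 3/3 = 1; row 3: entry 0 ≤ 0; row 4: 4/5 = 4/5. Minimum is 4/5 at row 4 (s4 leaves); pivot element 5.
Divide row 4 by 5; eliminate column x1 from the other rows.
After both pivots, the entry at constraint row 1, column RHS is 51/5.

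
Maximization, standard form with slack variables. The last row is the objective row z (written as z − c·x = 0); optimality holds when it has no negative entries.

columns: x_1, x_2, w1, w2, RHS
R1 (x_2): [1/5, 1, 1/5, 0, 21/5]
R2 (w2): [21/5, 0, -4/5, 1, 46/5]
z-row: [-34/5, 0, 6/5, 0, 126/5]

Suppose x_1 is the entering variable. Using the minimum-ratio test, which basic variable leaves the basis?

w2

Column x_1 entries and ratios — x_2: (21/5)/(1/5) = 21; w2: (46/5)/(21/5) = 46/21.
Smallest ratio is 46/21 in the row of w2, so w2 leaves.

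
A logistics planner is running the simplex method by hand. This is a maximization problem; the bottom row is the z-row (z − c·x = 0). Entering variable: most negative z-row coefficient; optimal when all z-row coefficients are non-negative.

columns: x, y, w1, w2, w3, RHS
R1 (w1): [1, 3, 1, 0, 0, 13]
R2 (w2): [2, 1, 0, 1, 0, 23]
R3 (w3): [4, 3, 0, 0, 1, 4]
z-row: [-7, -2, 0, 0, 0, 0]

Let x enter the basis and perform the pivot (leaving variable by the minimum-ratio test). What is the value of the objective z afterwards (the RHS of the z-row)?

Ratio test on column x — row 1: 13/1 = 13; row 2: 23/2 = 23/2; row 3: 4/4 = 1. Minimum is 1 at row 3 (w3 leaves); pivot element 4.
Pivot on row 3; the z-row RHS becomes 0 − (-7)·1 = 7.

7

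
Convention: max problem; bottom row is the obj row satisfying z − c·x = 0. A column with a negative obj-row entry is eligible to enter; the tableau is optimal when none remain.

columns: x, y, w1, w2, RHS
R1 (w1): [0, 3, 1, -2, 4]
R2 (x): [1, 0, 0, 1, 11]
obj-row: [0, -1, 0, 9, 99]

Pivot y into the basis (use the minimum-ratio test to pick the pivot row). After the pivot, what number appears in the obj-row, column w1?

Ratio test on column y — row 1: 4/3 = 4/3; row 2: entry 0 ≤ 0. Minimum is 4/3 at row 1 (w1 leaves); pivot element 3.
Divide row 1 by 3; eliminate column y from the other rows.
obj-row update in column w1: 0 − (-1)·(1/3) = 1/3.

1/3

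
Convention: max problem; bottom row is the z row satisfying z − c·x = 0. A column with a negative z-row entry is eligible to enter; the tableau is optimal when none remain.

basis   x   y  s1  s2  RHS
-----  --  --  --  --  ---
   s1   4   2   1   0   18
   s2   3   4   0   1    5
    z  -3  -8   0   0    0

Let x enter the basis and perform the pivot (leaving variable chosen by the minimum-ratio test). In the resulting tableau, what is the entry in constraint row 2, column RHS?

Ratio test on column x — row 1: 18/4 = 9/2; row 2: 5/3 = 5/3. Minimum is 5/3 at row 2 (s2 leaves); pivot element 3.
Divide row 2 by 3; eliminate column x from the other rows.
In the new row 2, the RHS entry is the old entry divided by the pivot: 5/3 = 5/3.

5/3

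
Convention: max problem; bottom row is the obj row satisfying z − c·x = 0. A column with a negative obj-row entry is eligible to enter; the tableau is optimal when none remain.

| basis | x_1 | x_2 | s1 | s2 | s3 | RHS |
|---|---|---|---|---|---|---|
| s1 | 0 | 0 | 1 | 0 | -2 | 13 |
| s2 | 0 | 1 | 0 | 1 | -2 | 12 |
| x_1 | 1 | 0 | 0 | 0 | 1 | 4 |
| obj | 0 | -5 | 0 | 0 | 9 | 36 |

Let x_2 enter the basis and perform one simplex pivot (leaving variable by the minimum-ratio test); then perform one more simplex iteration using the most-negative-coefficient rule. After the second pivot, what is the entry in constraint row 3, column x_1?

1

Ratio test on column x_2 — row 1: entry 0 ≤ 0; row 2: 12/1 = 12; row 3: entry 0 ≤ 0. Minimum is 12 at row 2 (s2 leaves); pivot element 1.
Divide row 2 by 1; eliminate column x_2 from the other rows.
Second iteration: most negative obj-row entry is -1 in column s3, so s3 enters.
Ratio test on column s3 — row 1: entry -2 ≤ 0; row 2: entry -2 ≤ 0; row 3: 4/1 = 4. Minimum is 4 at row 3 (x_1 leaves); pivot element 1.
Divide row 3 by 1; eliminate column s3 from the other rows.
After both pivots, the entry at constraint row 3, column x_1 is 1.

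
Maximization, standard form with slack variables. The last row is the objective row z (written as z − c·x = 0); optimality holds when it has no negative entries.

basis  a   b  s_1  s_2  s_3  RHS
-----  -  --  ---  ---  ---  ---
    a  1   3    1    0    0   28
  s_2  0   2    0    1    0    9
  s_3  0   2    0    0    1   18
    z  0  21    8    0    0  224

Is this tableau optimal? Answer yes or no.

Every z-row coefficient is ≥ 0, so the tableau is optimal.

yes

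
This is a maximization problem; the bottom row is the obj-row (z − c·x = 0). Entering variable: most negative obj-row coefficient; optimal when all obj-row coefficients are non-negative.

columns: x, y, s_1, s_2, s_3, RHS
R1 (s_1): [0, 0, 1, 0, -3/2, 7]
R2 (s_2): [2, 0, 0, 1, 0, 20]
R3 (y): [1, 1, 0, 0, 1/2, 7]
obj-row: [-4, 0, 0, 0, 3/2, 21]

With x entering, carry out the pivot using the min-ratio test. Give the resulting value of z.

49

Ratio test on column x — row 1: entry 0 ≤ 0; row 2: 20/2 = 10; row 3: 7/1 = 7. Minimum is 7 at row 3 (y leaves); pivot element 1.
Pivot on row 3; the obj-row RHS becomes 21 − (-4)·7 = 49.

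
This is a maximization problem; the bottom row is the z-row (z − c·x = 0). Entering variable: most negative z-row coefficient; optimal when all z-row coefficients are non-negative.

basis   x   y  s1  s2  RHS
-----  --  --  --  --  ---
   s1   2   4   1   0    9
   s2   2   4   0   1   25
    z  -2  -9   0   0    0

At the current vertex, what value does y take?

0

y is not in the basis, so in the current basic feasible solution y = 0.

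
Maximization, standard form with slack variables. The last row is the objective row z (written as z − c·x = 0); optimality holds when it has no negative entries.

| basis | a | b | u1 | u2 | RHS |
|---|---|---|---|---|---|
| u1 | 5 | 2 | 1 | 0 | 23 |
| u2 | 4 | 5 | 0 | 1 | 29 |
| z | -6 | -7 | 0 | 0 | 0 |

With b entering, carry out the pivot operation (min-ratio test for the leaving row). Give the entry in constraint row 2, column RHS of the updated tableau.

Ratio test on column b — row 1: 23/2 = 23/2; row 2: 29/5 = 29/5. Minimum is 29/5 at row 2 (u2 leaves); pivot element 5.
Divide row 2 by 5; eliminate column b from the other rows.
In the new row 2, the RHS entry is the old entry divided by the pivot: 29/5 = 29/5.

29/5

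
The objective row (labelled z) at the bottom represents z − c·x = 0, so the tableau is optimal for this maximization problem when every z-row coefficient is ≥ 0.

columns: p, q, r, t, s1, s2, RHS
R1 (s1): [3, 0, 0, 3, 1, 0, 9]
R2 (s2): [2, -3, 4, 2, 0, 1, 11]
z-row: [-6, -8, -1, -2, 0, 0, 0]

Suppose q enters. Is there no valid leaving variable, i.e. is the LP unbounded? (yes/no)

yes

Every constraint-row entry in column q is ≤ 0, so increasing q is unbounded.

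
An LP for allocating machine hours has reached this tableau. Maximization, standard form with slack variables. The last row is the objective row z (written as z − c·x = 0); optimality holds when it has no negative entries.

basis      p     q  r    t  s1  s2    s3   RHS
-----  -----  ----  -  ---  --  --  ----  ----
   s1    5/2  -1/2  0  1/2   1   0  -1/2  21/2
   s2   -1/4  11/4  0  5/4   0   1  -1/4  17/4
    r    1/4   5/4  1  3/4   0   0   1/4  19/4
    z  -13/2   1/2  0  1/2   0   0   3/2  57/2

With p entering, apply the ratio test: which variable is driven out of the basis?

s1

Column p entries and ratios — s1: (21/2)/(5/2) = 21/5; s2: -1/4 ≤ 0, skip; r: (19/4)/(1/4) = 19.
Smallest ratio is 21/5 in the row of s1, so s1 leaves.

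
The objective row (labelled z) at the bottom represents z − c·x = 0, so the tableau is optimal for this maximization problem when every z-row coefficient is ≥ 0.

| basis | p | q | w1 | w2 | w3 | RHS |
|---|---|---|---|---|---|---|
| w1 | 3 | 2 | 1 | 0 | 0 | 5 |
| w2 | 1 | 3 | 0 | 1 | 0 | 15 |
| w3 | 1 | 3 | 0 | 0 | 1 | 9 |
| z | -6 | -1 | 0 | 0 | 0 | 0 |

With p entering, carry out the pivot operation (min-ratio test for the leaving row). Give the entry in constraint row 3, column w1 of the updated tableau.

-1/3

Ratio test on column p — row 1: 5/3 = 5/3; row 2: 15/1 = 15; row 3: 9/1 = 9. Minimum is 5/3 at row 1 (w1 leaves); pivot element 3.
Divide row 1 by 3; eliminate column p from the other rows.
Row 3 update in column w1: 0 − 1·(1/3) = -1/3.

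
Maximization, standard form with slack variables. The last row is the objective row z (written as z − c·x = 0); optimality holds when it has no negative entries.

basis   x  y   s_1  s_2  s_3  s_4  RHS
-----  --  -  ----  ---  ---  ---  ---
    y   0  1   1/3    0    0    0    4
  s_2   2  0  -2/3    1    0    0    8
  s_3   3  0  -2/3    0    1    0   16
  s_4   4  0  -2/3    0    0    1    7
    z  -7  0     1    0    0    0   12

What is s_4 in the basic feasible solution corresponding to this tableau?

7

s_4 is basic (row 4); its value is the RHS of that row, 7.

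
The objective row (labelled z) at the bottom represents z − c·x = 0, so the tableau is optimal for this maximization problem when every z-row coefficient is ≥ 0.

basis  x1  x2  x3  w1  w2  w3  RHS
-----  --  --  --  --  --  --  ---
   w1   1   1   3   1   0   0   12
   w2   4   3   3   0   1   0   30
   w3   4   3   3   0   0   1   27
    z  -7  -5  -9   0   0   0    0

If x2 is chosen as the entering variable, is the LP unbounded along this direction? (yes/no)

Column x2 has positive entries in row(s) 1, 2, 3, so the ratio test bounds it — not unbounded.

no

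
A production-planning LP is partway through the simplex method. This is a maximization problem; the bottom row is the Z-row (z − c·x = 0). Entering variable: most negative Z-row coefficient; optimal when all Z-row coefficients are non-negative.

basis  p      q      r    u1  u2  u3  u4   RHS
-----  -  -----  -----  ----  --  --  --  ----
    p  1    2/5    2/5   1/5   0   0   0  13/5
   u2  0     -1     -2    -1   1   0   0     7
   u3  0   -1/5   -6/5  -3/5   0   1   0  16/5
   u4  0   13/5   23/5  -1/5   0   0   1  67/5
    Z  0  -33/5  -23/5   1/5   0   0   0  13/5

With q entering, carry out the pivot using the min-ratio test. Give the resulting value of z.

Ratio test on column q — row 1: (13/5)/(2/5) = 13/2; row 2: entry -1 ≤ 0; row 3: entry -1/5 ≤ 0; row 4: (67/5)/(13/5) = 67/13. Minimum is 67/13 at row 4 (u4 leaves); pivot element 13/5.
Pivot on row 4; the Z-row RHS becomes 13/5 − (-33/5)·(67/13) = 476/13.

476/13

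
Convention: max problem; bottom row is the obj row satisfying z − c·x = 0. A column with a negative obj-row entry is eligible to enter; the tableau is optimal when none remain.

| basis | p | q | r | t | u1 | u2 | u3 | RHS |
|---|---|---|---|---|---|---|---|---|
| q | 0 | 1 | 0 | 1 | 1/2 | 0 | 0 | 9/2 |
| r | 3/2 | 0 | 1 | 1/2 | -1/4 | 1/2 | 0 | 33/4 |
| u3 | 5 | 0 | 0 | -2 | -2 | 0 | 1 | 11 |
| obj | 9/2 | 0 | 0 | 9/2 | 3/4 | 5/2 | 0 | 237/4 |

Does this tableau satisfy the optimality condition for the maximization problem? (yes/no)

yes

Every obj-row coefficient is ≥ 0, so the tableau is optimal.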